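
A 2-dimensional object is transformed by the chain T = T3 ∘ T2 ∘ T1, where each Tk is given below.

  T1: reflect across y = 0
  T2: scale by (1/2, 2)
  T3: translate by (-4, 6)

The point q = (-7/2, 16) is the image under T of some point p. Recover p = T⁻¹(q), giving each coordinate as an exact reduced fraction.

T1 = [1 0 0; 0 -1 0; 0 0 1]
T2·T1 = [1/2 0 0; 0 -2 0; 0 0 1]
T3·…·T1 = [1/2 0 -4; 0 -2 6; 0 0 1]
det M = -1; M⁻¹ = [2 0 8; 0 -1/2 3; 0 0 1]
M⁻¹ · (-7/2, 16)ᵀ = (1, -5)ᵀ

p = (1, -5)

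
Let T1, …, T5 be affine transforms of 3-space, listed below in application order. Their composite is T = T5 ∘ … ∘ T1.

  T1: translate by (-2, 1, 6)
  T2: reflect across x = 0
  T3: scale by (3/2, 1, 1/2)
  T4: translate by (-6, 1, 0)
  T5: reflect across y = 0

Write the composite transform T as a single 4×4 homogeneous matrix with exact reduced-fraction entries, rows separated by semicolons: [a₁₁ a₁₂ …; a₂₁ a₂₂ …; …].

T1 = [1 0 0 -2; 0 1 0 1; 0 0 1 6; 0 0 0 1]
T2·T1 = [-1 0 0 2; 0 1 0 1; 0 0 1 6; 0 0 0 1]
T3·…·T1 = [-3/2 0 0 3; 0 1 0 1; 0 0 1/2 3; 0 0 0 1]
T4·…·T1 = [-3/2 0 0 -3; 0 1 0 2; 0 0 1/2 3; 0 0 0 1]
T5·…·T1 = [-3/2 0 0 -3; 0 -1 0 -2; 0 0 1/2 3; 0 0 0 1]

T = [-3/2 0 0 -3; 0 -1 0 -2; 0 0 1/2 3; 0 0 0 1]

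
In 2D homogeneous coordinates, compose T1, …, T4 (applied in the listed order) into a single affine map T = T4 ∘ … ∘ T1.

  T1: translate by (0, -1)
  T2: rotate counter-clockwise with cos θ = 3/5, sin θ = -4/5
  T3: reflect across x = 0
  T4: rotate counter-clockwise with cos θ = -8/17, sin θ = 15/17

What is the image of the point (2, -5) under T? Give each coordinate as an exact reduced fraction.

T(p) = (246/85, 478/85)

T1 translate by (0, -1): (2, -5) → (2, -6)
T2 rotate counter-clockwise with cos θ = 3/5, sin θ = -4/5: (2, -6) → (-18/5, -26/5)
T3 reflect across x = 0: (-18/5, -26/5) → (18/5, -26/5)
T4 rotate counter-clockwise with cos θ = -8/17, sin θ = 15/17: (18/5, -26/5) → (246/85, 478/85)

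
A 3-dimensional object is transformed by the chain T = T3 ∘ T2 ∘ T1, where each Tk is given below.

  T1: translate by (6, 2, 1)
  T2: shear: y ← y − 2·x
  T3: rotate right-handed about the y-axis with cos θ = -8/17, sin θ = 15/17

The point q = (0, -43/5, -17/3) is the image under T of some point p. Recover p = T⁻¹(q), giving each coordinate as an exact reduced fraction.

p = (-1, -3/5, 5/3)

T1 = [1 0 0 6; 0 1 0 2; 0 0 1 1; 0 0 0 1]
T2·T1 = [1 0 0 6; -2 1 0 -10; 0 0 1 1; 0 0 0 1]
T3·…·T1 = [-8/17 0 15/17 -33/17; -2 1 0 -10; -15/17 0 -8/17 -98/17; 0 0 0 1]
det M = 1; M⁻¹ = [-8/17 0 -15/17 -6; -16/17 1 -30/17 -2; 15/17 0 -8/17 -1; 0 0 0 1]
M⁻¹ · (0, -43/5, -17/3)ᵀ = (-1, -3/5, 5/3)ᵀ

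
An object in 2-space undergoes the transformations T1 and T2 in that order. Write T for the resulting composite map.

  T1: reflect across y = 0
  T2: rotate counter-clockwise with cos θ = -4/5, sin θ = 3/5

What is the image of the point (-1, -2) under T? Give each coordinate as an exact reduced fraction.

T1 reflect across y = 0: (-1, -2) → (-1, 2)
T2 rotate counter-clockwise with cos θ = -4/5, sin θ = 3/5: (-1, 2) → (-2/5, -11/5)

T(p) = (-2/5, -11/5)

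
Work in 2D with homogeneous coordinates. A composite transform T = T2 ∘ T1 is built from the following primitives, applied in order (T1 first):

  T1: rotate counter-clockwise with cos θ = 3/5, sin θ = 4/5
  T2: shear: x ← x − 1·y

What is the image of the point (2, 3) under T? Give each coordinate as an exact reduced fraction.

T(p) = (-23/5, 17/5)

T1 rotate counter-clockwise with cos θ = 3/5, sin θ = 4/5: (2, 3) → (-6/5, 17/5)
T2 shear: x ← x − 1·y: (-6/5, 17/5) → (-23/5, 17/5)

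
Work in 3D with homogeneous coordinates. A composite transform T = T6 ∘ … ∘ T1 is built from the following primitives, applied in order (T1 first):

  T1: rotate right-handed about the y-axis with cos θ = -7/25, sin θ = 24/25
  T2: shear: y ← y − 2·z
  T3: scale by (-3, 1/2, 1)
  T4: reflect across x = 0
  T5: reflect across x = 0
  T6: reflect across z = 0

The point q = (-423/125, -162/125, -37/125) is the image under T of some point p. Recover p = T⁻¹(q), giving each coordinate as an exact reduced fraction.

p = (-3/5, -2, 1)

T1 = [-7/25 0 24/25 0; 0 1 0 0; -24/25 0 -7/25 0; 0 0 0 1]
T2·T1 = [-7/25 0 24/25 0; 48/25 1 14/25 0; -24/25 0 -7/25 0; 0 0 0 1]
T3·…·T1 = [21/25 0 -72/25 0; 24/25 1/2 7/25 0; -24/25 0 -7/25 0; 0 0 0 1]
T4·…·T1 = [-21/25 0 72/25 0; 24/25 1/2 7/25 0; -24/25 0 -7/25 0; 0 0 0 1]
T5·…·T1 = [21/25 0 -72/25 0; 24/25 1/2 7/25 0; -24/25 0 -7/25 0; 0 0 0 1]
T6·…·T1 = [21/25 0 -72/25 0; 24/25 1/2 7/25 0; 24/25 0 7/25 0; 0 0 0 1]
det M = 3/2; M⁻¹ = [7/75 0 24/25 0; 0 2 -2 0; -8/25 0 7/25 0; 0 0 0 1]
M⁻¹ · (-423/125, -162/125, -37/125)ᵀ = (-3/5, -2, 1)ᵀ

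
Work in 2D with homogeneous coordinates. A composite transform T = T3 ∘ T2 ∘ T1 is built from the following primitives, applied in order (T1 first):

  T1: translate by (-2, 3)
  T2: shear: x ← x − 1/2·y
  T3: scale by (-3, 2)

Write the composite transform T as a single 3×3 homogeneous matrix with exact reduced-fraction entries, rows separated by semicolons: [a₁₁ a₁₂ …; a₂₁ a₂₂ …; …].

T = [-3 3/2 21/2; 0 2 6; 0 0 1]

T1 = [1 0 -2; 0 1 3; 0 0 1]
T2·T1 = [1 -1/2 -7/2; 0 1 3; 0 0 1]
T3·…·T1 = [-3 3/2 21/2; 0 2 6; 0 0 1]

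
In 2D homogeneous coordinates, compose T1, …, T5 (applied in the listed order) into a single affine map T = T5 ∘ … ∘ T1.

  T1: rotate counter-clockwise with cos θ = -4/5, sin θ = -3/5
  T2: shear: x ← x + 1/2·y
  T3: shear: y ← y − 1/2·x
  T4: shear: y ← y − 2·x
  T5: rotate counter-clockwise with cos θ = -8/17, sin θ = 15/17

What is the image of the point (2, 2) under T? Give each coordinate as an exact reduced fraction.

T(p) = (-111/170, -203/85)

T1 rotate counter-clockwise with cos θ = -4/5, sin θ = -3/5: (2, 2) → (-2/5, -14/5)
T2 shear: x ← x + 1/2·y: (-2/5, -14/5) → (-9/5, -14/5)
T3 shear: y ← y − 1/2·x: (-9/5, -14/5) → (-9/5, -19/10)
T4 shear: y ← y − 2·x: (-9/5, -19/10) → (-9/5, 17/10)
T5 rotate counter-clockwise with cos θ = -8/17, sin θ = 15/17: (-9/5, 17/10) → (-111/170, -203/85)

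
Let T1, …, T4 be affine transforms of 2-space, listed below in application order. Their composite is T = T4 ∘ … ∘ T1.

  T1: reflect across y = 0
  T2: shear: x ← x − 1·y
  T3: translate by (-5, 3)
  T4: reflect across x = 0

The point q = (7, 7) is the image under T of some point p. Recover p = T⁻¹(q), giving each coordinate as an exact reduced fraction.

p = (2, -4)

T1 = [1 0 0; 0 -1 0; 0 0 1]
T2·T1 = [1 1 0; 0 -1 0; 0 0 1]
T3·…·T1 = [1 1 -5; 0 -1 3; 0 0 1]
T4·…·T1 = [-1 -1 5; 0 -1 3; 0 0 1]
det M = 1; M⁻¹ = [-1 1 2; 0 -1 3; 0 0 1]
M⁻¹ · (7, 7)ᵀ = (2, -4)ᵀ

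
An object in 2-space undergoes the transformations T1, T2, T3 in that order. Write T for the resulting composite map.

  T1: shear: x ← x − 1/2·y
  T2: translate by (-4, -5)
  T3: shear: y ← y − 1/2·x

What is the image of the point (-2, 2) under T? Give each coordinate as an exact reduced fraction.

T(p) = (-7, 1/2)

T1 shear: x ← x − 1/2·y: (-2, 2) → (-3, 2)
T2 translate by (-4, -5): (-3, 2) → (-7, -3)
T3 shear: y ← y − 1/2·x: (-7, -3) → (-7, 1/2)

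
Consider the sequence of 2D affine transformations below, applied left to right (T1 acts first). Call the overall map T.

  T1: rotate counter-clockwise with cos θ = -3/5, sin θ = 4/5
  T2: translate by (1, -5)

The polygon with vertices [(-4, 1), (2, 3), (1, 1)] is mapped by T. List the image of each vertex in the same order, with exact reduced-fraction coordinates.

image vertices: (13/5, -44/5), (-13/5, -26/5), (-2/5, -24/5)

T1 rotate counter-clockwise with cos θ = -3/5, sin θ = 4/5: (-4, 1) → (8/5, -19/5); (2, 3) → (-18/5, -1/5); (1, 1) → (-7/5, 1/5)
T2 translate by (1, -5): (8/5, -19/5) → (13/5, -44/5); (-18/5, -1/5) → (-13/5, -26/5); (-7/5, 1/5) → (-2/5, -24/5)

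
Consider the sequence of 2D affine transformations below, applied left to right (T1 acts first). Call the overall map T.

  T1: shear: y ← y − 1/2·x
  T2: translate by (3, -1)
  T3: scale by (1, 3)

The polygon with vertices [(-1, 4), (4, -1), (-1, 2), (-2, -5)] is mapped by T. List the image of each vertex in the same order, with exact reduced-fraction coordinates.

T1 shear: y ← y − 1/2·x: (-1, 4) → (-1, 9/2); (4, -1) → (4, -3); (-1, 2) → (-1, 5/2); (-2, -5) → (-2, -4)
T2 translate by (3, -1): (-1, 9/2) → (2, 7/2); (4, -3) → (7, -4); (-1, 5/2) → (2, 3/2); (-2, -4) → (1, -5)
T3 scale by (1, 3): (2, 7/2) → (2, 21/2); (7, -4) → (7, -12); (2, 3/2) → (2, 9/2); (1, -5) → (1, -15)

image vertices: (2, 21/2), (7, -12), (2, 9/2), (1, -15)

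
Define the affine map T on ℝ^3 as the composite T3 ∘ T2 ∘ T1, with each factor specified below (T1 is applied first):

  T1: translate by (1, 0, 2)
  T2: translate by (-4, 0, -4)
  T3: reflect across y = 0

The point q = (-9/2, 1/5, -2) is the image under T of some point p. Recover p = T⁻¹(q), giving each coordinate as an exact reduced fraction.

p = (-3/2, -1/5, 0)

T1 = [1 0 0 1; 0 1 0 0; 0 0 1 2; 0 0 0 1]
T2·T1 = [1 0 0 -3; 0 1 0 0; 0 0 1 -2; 0 0 0 1]
T3·…·T1 = [1 0 0 -3; 0 -1 0 0; 0 0 1 -2; 0 0 0 1]
det M = -1; M⁻¹ = [1 0 0 3; 0 -1 0 0; 0 0 1 2; 0 0 0 1]
M⁻¹ · (-9/2, 1/5, -2)ᵀ = (-3/2, -1/5, 0)ᵀ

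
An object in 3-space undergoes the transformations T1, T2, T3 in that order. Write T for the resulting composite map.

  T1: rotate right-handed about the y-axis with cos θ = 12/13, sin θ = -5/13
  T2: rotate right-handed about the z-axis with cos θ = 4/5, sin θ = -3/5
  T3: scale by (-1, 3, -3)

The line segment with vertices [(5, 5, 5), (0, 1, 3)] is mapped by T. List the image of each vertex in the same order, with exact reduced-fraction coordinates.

image vertices: (-67/13, 93/13, -255/13), (21/65, 291/65, -108/13)

T1 rotate right-handed about the y-axis with cos θ = 12/13, sin θ = -5/13: (5, 5, 5) → (35/13, 5, 85/13); (0, 1, 3) → (-15/13, 1, 36/13)
T2 rotate right-handed about the z-axis with cos θ = 4/5, sin θ = -3/5: (35/13, 5, 85/13) → (67/13, 31/13, 85/13); (-15/13, 1, 36/13) → (-21/65, 97/65, 36/13)
T3 scale by (-1, 3, -3): (67/13, 31/13, 85/13) → (-67/13, 93/13, -255/13); (-21/65, 97/65, 36/13) → (21/65, 291/65, -108/13)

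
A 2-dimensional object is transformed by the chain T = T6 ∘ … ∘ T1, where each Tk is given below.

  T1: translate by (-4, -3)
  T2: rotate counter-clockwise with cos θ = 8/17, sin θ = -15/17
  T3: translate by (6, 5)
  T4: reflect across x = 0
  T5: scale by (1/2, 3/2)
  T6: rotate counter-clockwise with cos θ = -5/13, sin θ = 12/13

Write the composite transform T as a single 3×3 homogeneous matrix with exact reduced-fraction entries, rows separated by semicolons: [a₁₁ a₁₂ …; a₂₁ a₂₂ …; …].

T1 = [1 0 -4; 0 1 -3; 0 0 1]
T2·T1 = [8/17 15/17 -77/17; -15/17 8/17 36/17; 0 0 1]
T3·…·T1 = [8/17 15/17 25/17; -15/17 8/17 121/17; 0 0 1]
T4·…·T1 = [-8/17 -15/17 -25/17; -15/17 8/17 121/17; 0 0 1]
T5·…·T1 = [-4/17 -15/34 -25/34; -45/34 12/17 363/34; 0 0 1]
T6·…·T1 = [290/221 -213/442 -4231/442; 129/442 -150/221 -2115/442; 0 0 1]

T = [290/221 -213/442 -4231/442; 129/442 -150/221 -2115/442; 0 0 1]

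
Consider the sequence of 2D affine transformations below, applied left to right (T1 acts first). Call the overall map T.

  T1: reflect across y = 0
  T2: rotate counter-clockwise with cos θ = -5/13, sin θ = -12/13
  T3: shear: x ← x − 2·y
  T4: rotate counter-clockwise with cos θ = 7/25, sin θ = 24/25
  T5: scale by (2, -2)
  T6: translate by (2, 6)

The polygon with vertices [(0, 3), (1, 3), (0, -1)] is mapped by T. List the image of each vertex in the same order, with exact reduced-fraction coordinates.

T1 reflect across y = 0: (0, 3) → (0, -3); (1, 3) → (1, -3); (0, -1) → (0, 1)
T2 rotate counter-clockwise with cos θ = -5/13, sin θ = -12/13: (0, -3) → (-36/13, 15/13); (1, -3) → (-41/13, 3/13); (0, 1) → (12/13, -5/13)
T3 shear: x ← x − 2·y: (-36/13, 15/13) → (-66/13, 15/13); (-41/13, 3/13) → (-47/13, 3/13); (12/13, -5/13) → (22/13, -5/13)
T4 rotate counter-clockwise with cos θ = 7/25, sin θ = 24/25: (-66/13, 15/13) → (-822/325, -1479/325); (-47/13, 3/13) → (-401/325, -1107/325); (22/13, -5/13) → (274/325, 493/325)
T5 scale by (2, -2): (-822/325, -1479/325) → (-1644/325, 2958/325); (-401/325, -1107/325) → (-802/325, 2214/325); (274/325, 493/325) → (548/325, -986/325)
T6 translate by (2, 6): (-1644/325, 2958/325) → (-994/325, 4908/325); (-802/325, 2214/325) → (-152/325, 4164/325); (548/325, -986/325) → (1198/325, 964/325)

image vertices: (-994/325, 4908/325), (-152/325, 4164/325), (1198/325, 964/325)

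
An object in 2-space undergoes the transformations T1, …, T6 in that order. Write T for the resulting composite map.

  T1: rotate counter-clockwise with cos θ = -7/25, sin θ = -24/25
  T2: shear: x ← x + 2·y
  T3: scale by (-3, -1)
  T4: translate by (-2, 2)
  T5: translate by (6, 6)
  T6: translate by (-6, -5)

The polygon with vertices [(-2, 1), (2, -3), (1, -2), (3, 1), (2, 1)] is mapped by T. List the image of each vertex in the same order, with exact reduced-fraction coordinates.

image vertices: (-82/5, 34/25), (74/5, 102/25), (7, 17/5), (83/5, 154/25), (10, 26/5)

T1 rotate counter-clockwise with cos θ = -7/25, sin θ = -24/25: (-2, 1) → (38/25, 41/25); (2, -3) → (-86/25, -27/25); (1, -2) → (-11/5, -2/5); (3, 1) → (3/25, -79/25); (2, 1) → (2/5, -11/5)
T2 shear: x ← x + 2·y: (38/25, 41/25) → (24/5, 41/25); (-86/25, -27/25) → (-28/5, -27/25); (-11/5, -2/5) → (-3, -2/5); (3/25, -79/25) → (-31/5, -79/25); (2/5, -11/5) → (-4, -11/5)
T3 scale by (-3, -1): (24/5, 41/25) → (-72/5, -41/25); (-28/5, -27/25) → (84/5, 27/25); (-3, -2/5) → (9, 2/5); (-31/5, -79/25) → (93/5, 79/25); (-4, -11/5) → (12, 11/5)
T4 translate by (-2, 2): (-72/5, -41/25) → (-82/5, 9/25); (84/5, 27/25) → (74/5, 77/25); (9, 2/5) → (7, 12/5); (93/5, 79/25) → (83/5, 129/25); (12, 11/5) → (10, 21/5)
T5 translate by (6, 6): (-82/5, 9/25) → (-52/5, 159/25); (74/5, 77/25) → (104/5, 227/25); (7, 12/5) → (13, 42/5); (83/5, 129/25) → (113/5, 279/25); (10, 21/5) → (16, 51/5)
T6 translate by (-6, -5): (-52/5, 159/25) → (-82/5, 34/25); (104/5, 227/25) → (74/5, 102/25); (13, 42/5) → (7, 17/5); (113/5, 279/25) → (83/5, 154/25); (16, 51/5) → (10, 26/5)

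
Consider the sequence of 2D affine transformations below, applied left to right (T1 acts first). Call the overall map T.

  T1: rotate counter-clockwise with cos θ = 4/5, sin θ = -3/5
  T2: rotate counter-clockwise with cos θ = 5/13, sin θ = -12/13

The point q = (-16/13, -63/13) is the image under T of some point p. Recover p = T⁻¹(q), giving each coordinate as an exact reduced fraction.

T1 = [4/5 3/5 0; -3/5 4/5 0; 0 0 1]
T2·T1 = [-16/65 63/65 0; -63/65 -16/65 0; 0 0 1]
det M = 1; M⁻¹ = [-16/65 -63/65 0; 63/65 -16/65 0; 0 0 1]
M⁻¹ · (-16/13, -63/13)ᵀ = (5, 0)ᵀ

p = (5, 0)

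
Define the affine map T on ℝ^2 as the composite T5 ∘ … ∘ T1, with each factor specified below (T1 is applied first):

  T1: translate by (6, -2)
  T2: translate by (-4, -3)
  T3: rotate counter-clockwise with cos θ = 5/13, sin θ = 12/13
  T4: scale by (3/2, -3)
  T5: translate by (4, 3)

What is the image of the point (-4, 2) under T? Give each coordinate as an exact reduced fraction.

T1 translate by (6, -2): (-4, 2) → (2, 0)
T2 translate by (-4, -3): (2, 0) → (-2, -3)
T3 rotate counter-clockwise with cos θ = 5/13, sin θ = 12/13: (-2, -3) → (2, -3)
T4 scale by (3/2, -3): (2, -3) → (3, 9)
T5 translate by (4, 3): (3, 9) → (7, 12)

T(p) = (7, 12)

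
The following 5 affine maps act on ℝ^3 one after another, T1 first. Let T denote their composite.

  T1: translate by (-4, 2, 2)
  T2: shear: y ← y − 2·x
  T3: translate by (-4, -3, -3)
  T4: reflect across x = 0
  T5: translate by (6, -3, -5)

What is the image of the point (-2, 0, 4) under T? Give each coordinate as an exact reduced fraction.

T1 translate by (-4, 2, 2): (-2, 0, 4) → (-6, 2, 6)
T2 shear: y ← y − 2·x: (-6, 2, 6) → (-6, 14, 6)
T3 translate by (-4, -3, -3): (-6, 14, 6) → (-10, 11, 3)
T4 reflect across x = 0: (-10, 11, 3) → (10, 11, 3)
T5 translate by (6, -3, -5): (10, 11, 3) → (16, 8, -2)

T(p) = (16, 8, -2)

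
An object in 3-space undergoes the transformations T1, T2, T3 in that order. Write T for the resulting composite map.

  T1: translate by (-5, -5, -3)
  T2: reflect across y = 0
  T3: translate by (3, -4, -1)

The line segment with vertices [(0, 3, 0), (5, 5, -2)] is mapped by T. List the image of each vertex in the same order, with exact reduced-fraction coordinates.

T1 translate by (-5, -5, -3): (0, 3, 0) → (-5, -2, -3); (5, 5, -2) → (0, 0, -5)
T2 reflect across y = 0: (-5, -2, -3) → (-5, 2, -3); (0, 0, -5) → (0, 0, -5)
T3 translate by (3, -4, -1): (-5, 2, -3) → (-2, -2, -4); (0, 0, -5) → (3, -4, -6)

image vertices: (-2, -2, -4), (3, -4, -6)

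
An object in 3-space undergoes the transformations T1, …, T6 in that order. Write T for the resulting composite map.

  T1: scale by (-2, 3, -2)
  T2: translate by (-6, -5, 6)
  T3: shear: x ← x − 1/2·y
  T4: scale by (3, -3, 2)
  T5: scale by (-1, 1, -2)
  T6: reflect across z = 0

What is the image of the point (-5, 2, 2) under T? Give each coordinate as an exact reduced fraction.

T(p) = (-21/2, -3, 8)

T1 scale by (-2, 3, -2): (-5, 2, 2) → (10, 6, -4)
T2 translate by (-6, -5, 6): (10, 6, -4) → (4, 1, 2)
T3 shear: x ← x − 1/2·y: (4, 1, 2) → (7/2, 1, 2)
T4 scale by (3, -3, 2): (7/2, 1, 2) → (21/2, -3, 4)
T5 scale by (-1, 1, -2): (21/2, -3, 4) → (-21/2, -3, -8)
T6 reflect across z = 0: (-21/2, -3, -8) → (-21/2, -3, 8)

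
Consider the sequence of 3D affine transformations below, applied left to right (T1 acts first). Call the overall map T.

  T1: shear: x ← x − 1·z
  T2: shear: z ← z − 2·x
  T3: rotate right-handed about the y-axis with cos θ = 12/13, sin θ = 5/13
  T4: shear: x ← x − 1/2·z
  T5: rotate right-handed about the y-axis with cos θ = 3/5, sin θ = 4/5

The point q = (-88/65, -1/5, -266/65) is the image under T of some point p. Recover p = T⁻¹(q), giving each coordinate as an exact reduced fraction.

p = (3, -1/5, 1)

T1 = [1 0 -1 0; 0 1 0 0; 0 0 1 0; 0 0 0 1]
T2·T1 = [1 0 -1 0; 0 1 0 0; -2 0 3 0; 0 0 0 1]
T3·…·T1 = [2/13 0 3/13 0; 0 1 0 0; -29/13 0 41/13 0; 0 0 0 1]
T4·…·T1 = [33/26 0 -35/26 0; 0 1 0 0; -29/13 0 41/13 0; 0 0 0 1]
T5·…·T1 = [-133/130 0 223/130 0; 0 1 0 0; -153/65 0 193/65 0; 0 0 0 1]
det M = 1; M⁻¹ = [193/65 0 -223/130 0; 0 1 0 0; 153/65 0 -133/130 0; 0 0 0 1]
M⁻¹ · (-88/65, -1/5, -266/65)ᵀ = (3, -1/5, 1)ᵀ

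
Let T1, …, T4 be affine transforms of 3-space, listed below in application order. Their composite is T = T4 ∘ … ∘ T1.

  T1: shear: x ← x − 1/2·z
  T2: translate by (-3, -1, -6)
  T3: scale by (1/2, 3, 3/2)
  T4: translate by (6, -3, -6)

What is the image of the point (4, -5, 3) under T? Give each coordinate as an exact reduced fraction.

T(p) = (23/4, -21, -21/2)

T1 shear: x ← x − 1/2·z: (4, -5, 3) → (5/2, -5, 3)
T2 translate by (-3, -1, -6): (5/2, -5, 3) → (-1/2, -6, -3)
T3 scale by (1/2, 3, 3/2): (-1/2, -6, -3) → (-1/4, -18, -9/2)
T4 translate by (6, -3, -6): (-1/4, -18, -9/2) → (23/4, -21, -21/2)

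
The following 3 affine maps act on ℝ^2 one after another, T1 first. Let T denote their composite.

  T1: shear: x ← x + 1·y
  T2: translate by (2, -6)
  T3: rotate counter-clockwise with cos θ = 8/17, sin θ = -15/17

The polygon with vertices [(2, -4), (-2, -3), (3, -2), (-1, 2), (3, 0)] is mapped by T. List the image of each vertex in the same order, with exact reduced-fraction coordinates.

T1 shear: x ← x + 1·y: (2, -4) → (-2, -4); (-2, -3) → (-5, -3); (3, -2) → (1, -2); (-1, 2) → (1, 2); (3, 0) → (3, 0)
T2 translate by (2, -6): (-2, -4) → (0, -10); (-5, -3) → (-3, -9); (1, -2) → (3, -8); (1, 2) → (3, -4); (3, 0) → (5, -6)
T3 rotate counter-clockwise with cos θ = 8/17, sin θ = -15/17: (0, -10) → (-150/17, -80/17); (-3, -9) → (-159/17, -27/17); (3, -8) → (-96/17, -109/17); (3, -4) → (-36/17, -77/17); (5, -6) → (-50/17, -123/17)

image vertices: (-150/17, -80/17), (-159/17, -27/17), (-96/17, -109/17), (-36/17, -77/17), (-50/17, -123/17)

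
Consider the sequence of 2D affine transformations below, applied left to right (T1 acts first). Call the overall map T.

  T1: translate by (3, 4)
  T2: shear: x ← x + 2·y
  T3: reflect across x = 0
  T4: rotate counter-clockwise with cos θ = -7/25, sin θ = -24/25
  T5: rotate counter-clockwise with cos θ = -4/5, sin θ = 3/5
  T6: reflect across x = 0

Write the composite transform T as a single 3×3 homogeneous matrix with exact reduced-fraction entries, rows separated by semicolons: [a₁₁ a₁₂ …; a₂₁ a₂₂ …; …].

T = [4/5 11/5 56/5; -3/5 -2/5 -17/5; 0 0 1]

T1 = [1 0 3; 0 1 4; 0 0 1]
T2·T1 = [1 2 11; 0 1 4; 0 0 1]
T3·…·T1 = [-1 -2 -11; 0 1 4; 0 0 1]
T4·…·T1 = [7/25 38/25 173/25; 24/25 41/25 236/25; 0 0 1]
T5·…·T1 = [-4/5 -11/5 -56/5; -3/5 -2/5 -17/5; 0 0 1]
T6·…·T1 = [4/5 11/5 56/5; -3/5 -2/5 -17/5; 0 0 1]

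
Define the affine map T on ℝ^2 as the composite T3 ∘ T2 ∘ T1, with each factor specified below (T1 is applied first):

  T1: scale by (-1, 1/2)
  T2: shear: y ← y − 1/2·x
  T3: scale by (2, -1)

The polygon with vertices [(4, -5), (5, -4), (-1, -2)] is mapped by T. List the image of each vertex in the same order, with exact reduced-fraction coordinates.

T1 scale by (-1, 1/2): (4, -5) → (-4, -5/2); (5, -4) → (-5, -2); (-1, -2) → (1, -1)
T2 shear: y ← y − 1/2·x: (-4, -5/2) → (-4, -1/2); (-5, -2) → (-5, 1/2); (1, -1) → (1, -3/2)
T3 scale by (2, -1): (-4, -1/2) → (-8, 1/2); (-5, 1/2) → (-10, -1/2); (1, -3/2) → (2, 3/2)

image vertices: (-8, 1/2), (-10, -1/2), (2, 3/2)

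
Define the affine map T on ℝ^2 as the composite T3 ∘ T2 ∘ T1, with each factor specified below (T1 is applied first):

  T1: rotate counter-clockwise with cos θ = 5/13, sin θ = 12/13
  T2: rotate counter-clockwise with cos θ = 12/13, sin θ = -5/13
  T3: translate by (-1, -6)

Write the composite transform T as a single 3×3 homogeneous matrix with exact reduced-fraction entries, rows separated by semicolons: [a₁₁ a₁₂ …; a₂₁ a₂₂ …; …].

T = [120/169 -119/169 -1; 119/169 120/169 -6; 0 0 1]

T1 = [5/13 -12/13 0; 12/13 5/13 0; 0 0 1]
T2·T1 = [120/169 -119/169 0; 119/169 120/169 0; 0 0 1]
T3·…·T1 = [120/169 -119/169 -1; 119/169 120/169 -6; 0 0 1]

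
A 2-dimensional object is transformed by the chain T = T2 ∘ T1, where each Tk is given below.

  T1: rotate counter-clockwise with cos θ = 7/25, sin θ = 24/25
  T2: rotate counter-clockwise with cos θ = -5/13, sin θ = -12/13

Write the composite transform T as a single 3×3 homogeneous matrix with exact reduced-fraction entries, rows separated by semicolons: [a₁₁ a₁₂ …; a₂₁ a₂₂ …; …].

T1 = [7/25 -24/25 0; 24/25 7/25 0; 0 0 1]
T2·T1 = [253/325 204/325 0; -204/325 253/325 0; 0 0 1]

T = [253/325 204/325 0; -204/325 253/325 0; 0 0 1]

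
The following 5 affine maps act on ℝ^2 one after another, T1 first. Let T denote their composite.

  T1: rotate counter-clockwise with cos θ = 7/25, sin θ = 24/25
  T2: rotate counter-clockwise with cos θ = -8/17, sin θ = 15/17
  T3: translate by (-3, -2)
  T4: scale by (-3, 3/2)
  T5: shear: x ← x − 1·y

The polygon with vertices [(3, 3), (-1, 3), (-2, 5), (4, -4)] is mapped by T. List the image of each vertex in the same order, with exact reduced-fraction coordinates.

T1 rotate counter-clockwise with cos θ = 7/25, sin θ = 24/25: (3, 3) → (-51/25, 93/25); (-1, 3) → (-79/25, -3/25); (-2, 5) → (-134/25, -13/25); (4, -4) → (124/25, 68/25)
T2 rotate counter-clockwise with cos θ = -8/17, sin θ = 15/17: (-51/25, 93/25) → (-987/425, -1509/425); (-79/25, -3/25) → (677/425, -1161/425); (-134/25, -13/25) → (1267/425, -1906/425); (124/25, 68/25) → (-2012/425, 1316/425)
T3 translate by (-3, -2): (-987/425, -1509/425) → (-2262/425, -2359/425); (677/425, -1161/425) → (-598/425, -2011/425); (1267/425, -1906/425) → (-8/425, -2756/425); (-2012/425, 1316/425) → (-3287/425, 466/425)
T4 scale by (-3, 3/2): (-2262/425, -2359/425) → (6786/425, -7077/850); (-598/425, -2011/425) → (1794/425, -6033/850); (-8/425, -2756/425) → (24/425, -4134/425); (-3287/425, 466/425) → (9861/425, 699/425)
T5 shear: x ← x − 1·y: (6786/425, -7077/850) → (20649/850, -7077/850); (1794/425, -6033/850) → (9621/850, -6033/850); (24/425, -4134/425) → (4158/425, -4134/425); (9861/425, 699/425) → (9162/425, 699/425)

image vertices: (20649/850, -7077/850), (9621/850, -6033/850), (4158/425, -4134/425), (9162/425, 699/425)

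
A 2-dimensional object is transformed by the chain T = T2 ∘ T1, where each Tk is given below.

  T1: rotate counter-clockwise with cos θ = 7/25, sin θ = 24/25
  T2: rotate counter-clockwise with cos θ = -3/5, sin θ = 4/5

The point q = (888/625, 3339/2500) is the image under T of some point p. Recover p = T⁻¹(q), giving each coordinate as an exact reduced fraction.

T1 = [7/25 -24/25 0; 24/25 7/25 0; 0 0 1]
T2·T1 = [-117/125 44/125 0; -44/125 -117/125 0; 0 0 1]
det M = 1; M⁻¹ = [-117/125 -44/125 0; 44/125 -117/125 0; 0 0 1]
M⁻¹ · (888/625, 3339/2500)ᵀ = (-9/5, -3/4)ᵀ

p = (-9/5, -3/4)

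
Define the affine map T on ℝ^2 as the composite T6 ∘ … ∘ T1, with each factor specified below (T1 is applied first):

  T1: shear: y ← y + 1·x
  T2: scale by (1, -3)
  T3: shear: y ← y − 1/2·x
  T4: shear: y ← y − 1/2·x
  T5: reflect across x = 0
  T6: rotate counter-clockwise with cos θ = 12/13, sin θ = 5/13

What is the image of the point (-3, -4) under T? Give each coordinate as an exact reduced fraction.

T1 shear: y ← y + 1·x: (-3, -4) → (-3, -7)
T2 scale by (1, -3): (-3, -7) → (-3, 21)
T3 shear: y ← y − 1/2·x: (-3, 21) → (-3, 45/2)
T4 shear: y ← y − 1/2·x: (-3, 45/2) → (-3, 24)
T5 reflect across x = 0: (-3, 24) → (3, 24)
T6 rotate counter-clockwise with cos θ = 12/13, sin θ = 5/13: (3, 24) → (-84/13, 303/13)

T(p) = (-84/13, 303/13)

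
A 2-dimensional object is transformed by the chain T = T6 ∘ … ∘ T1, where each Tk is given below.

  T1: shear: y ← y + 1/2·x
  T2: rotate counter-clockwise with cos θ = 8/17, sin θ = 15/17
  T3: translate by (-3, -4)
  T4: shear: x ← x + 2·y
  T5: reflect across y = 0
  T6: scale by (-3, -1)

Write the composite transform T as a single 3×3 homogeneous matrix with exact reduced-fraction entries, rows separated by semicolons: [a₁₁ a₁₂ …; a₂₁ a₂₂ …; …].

T = [-231/34 -3/17 33; 19/17 8/17 -4; 0 0 1]

T1 = [1 0 0; 1/2 1 0; 0 0 1]
T2·T1 = [1/34 -15/17 0; 19/17 8/17 0; 0 0 1]
T3·…·T1 = [1/34 -15/17 -3; 19/17 8/17 -4; 0 0 1]
T4·…·T1 = [77/34 1/17 -11; 19/17 8/17 -4; 0 0 1]
T5·…·T1 = [77/34 1/17 -11; -19/17 -8/17 4; 0 0 1]
T6·…·T1 = [-231/34 -3/17 33; 19/17 8/17 -4; 0 0 1]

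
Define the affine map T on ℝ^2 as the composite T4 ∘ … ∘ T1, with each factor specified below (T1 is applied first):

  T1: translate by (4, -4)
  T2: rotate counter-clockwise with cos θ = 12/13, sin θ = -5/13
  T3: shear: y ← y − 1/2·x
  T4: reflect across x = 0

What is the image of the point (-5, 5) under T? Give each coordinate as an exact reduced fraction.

T(p) = (7/13, 41/26)

T1 translate by (4, -4): (-5, 5) → (-1, 1)
T2 rotate counter-clockwise with cos θ = 12/13, sin θ = -5/13: (-1, 1) → (-7/13, 17/13)
T3 shear: y ← y − 1/2·x: (-7/13, 17/13) → (-7/13, 41/26)
T4 reflect across x = 0: (-7/13, 41/26) → (7/13, 41/26)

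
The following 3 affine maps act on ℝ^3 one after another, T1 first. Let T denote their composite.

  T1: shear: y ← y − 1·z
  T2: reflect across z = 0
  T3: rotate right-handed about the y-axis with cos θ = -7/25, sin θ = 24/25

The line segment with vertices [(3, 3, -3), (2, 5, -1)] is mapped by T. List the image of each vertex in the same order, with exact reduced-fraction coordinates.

T1 shear: y ← y − 1·z: (3, 3, -3) → (3, 6, -3); (2, 5, -1) → (2, 6, -1)
T2 reflect across z = 0: (3, 6, -3) → (3, 6, 3); (2, 6, -1) → (2, 6, 1)
T3 rotate right-handed about the y-axis with cos θ = -7/25, sin θ = 24/25: (3, 6, 3) → (51/25, 6, -93/25); (2, 6, 1) → (2/5, 6, -11/5)

image vertices: (51/25, 6, -93/25), (2/5, 6, -11/5)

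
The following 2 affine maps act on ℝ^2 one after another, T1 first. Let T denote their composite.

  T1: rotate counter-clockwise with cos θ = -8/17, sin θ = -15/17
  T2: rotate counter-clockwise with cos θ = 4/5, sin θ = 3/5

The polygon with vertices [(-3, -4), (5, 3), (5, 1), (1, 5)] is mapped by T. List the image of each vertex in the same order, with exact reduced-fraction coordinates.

image vertices: (-75/17, 40/17), (317/85, -381/85), (149/85, -407/85), (433/85, -19/85)

T1 rotate counter-clockwise with cos θ = -8/17, sin θ = -15/17: (-3, -4) → (-36/17, 77/17); (5, 3) → (5/17, -99/17); (5, 1) → (-25/17, -83/17); (1, 5) → (67/17, -55/17)
T2 rotate counter-clockwise with cos θ = 4/5, sin θ = 3/5: (-36/17, 77/17) → (-75/17, 40/17); (5/17, -99/17) → (317/85, -381/85); (-25/17, -83/17) → (149/85, -407/85); (67/17, -55/17) → (433/85, -19/85)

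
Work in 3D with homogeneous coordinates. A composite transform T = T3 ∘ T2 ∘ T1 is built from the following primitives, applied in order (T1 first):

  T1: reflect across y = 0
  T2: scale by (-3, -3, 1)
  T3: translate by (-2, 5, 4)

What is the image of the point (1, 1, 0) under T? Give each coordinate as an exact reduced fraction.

T1 reflect across y = 0: (1, 1, 0) → (1, -1, 0)
T2 scale by (-3, -3, 1): (1, -1, 0) → (-3, 3, 0)
T3 translate by (-2, 5, 4): (-3, 3, 0) → (-5, 8, 4)

T(p) = (-5, 8, 4)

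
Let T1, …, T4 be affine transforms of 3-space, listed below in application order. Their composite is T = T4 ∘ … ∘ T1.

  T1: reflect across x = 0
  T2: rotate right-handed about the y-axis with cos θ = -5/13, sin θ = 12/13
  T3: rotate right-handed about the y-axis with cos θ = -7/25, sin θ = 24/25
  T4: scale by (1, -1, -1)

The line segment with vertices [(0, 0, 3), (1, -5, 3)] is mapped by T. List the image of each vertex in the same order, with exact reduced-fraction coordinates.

image vertices: (-612/325, 0, 759/325), (-359/325, 5, 963/325)

T1 reflect across x = 0: (0, 0, 3) → (0, 0, 3); (1, -5, 3) → (-1, -5, 3)
T2 rotate right-handed about the y-axis with cos θ = -5/13, sin θ = 12/13: (0, 0, 3) → (36/13, 0, -15/13); (-1, -5, 3) → (41/13, -5, -3/13)
T3 rotate right-handed about the y-axis with cos θ = -7/25, sin θ = 24/25: (36/13, 0, -15/13) → (-612/325, 0, -759/325); (41/13, -5, -3/13) → (-359/325, -5, -963/325)
T4 scale by (1, -1, -1): (-612/325, 0, -759/325) → (-612/325, 0, 759/325); (-359/325, -5, -963/325) → (-359/325, 5, 963/325)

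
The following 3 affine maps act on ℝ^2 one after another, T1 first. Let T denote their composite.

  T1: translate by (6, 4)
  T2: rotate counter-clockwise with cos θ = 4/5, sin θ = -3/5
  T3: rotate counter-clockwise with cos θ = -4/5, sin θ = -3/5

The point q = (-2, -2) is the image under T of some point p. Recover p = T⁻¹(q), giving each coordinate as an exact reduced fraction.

T1 = [1 0 6; 0 1 4; 0 0 1]
T2·T1 = [4/5 3/5 36/5; -3/5 4/5 -2/5; 0 0 1]
T3·…·T1 = [-1 0 -6; 0 -1 -4; 0 0 1]
det M = 1; M⁻¹ = [-1 0 -6; 0 -1 -4; 0 0 1]
M⁻¹ · (-2, -2)ᵀ = (-4, -2)ᵀ

p = (-4, -2)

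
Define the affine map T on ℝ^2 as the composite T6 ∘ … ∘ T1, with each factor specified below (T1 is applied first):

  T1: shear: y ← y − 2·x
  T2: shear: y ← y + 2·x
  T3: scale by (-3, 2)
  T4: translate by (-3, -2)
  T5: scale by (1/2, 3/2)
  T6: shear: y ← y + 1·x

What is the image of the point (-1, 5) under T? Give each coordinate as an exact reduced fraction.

T1 shear: y ← y − 2·x: (-1, 5) → (-1, 7)
T2 shear: y ← y + 2·x: (-1, 7) → (-1, 5)
T3 scale by (-3, 2): (-1, 5) → (3, 10)
T4 translate by (-3, -2): (3, 10) → (0, 8)
T5 scale by (1/2, 3/2): (0, 8) → (0, 12)
T6 shear: y ← y + 1·x: (0, 12) → (0, 12)

T(p) = (0, 12)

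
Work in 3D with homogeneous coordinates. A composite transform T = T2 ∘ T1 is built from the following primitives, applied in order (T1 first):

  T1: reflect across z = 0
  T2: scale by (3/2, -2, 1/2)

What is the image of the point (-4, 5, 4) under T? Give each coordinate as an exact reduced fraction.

T(p) = (-6, -10, -2)

T1 reflect across z = 0: (-4, 5, 4) → (-4, 5, -4)
T2 scale by (3/2, -2, 1/2): (-4, 5, -4) → (-6, -10, -2)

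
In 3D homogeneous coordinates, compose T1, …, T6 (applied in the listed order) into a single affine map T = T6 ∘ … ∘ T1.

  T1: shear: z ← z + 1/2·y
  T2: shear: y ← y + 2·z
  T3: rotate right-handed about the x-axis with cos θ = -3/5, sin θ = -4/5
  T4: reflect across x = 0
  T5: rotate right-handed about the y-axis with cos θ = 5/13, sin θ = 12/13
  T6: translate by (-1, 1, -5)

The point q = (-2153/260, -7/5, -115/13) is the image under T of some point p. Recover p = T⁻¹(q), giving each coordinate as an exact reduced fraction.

T1 = [1 0 0 0; 0 1 0 0; 0 1/2 1 0; 0 0 0 1]
T2·T1 = [1 0 0 0; 0 2 2 0; 0 1/2 1 0; 0 0 0 1]
T3·…·T1 = [1 0 0 0; 0 -4/5 -2/5 0; 0 -19/10 -11/5 0; 0 0 0 1]
T4·…·T1 = [-1 0 0 0; 0 -4/5 -2/5 0; 0 -19/10 -11/5 0; 0 0 0 1]
T5·…·T1 = [-5/13 -114/65 -132/65 0; 0 -4/5 -2/5 0; 12/13 -19/26 -11/13 0; 0 0 0 1]
T6·…·T1 = [-5/13 -114/65 -132/65 -1; 0 -4/5 -2/5 1; 12/13 -19/26 -11/13 -5; 0 0 0 1]
det M = -1; M⁻¹ = [-5/13 0 12/13 55/13; 24/65 -11/5 2/13 217/65; -48/65 19/10 -4/13 -543/130; 0 0 0 1]
M⁻¹ · (-2153/260, -7/5, -115/13)ᵀ = (-3/4, 2, 2)ᵀ

p = (-3/4, 2, 2)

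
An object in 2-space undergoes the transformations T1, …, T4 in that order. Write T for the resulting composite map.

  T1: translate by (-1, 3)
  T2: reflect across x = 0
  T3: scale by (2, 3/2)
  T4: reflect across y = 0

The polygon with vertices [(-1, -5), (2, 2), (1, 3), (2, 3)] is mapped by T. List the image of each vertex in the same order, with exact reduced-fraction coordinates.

T1 translate by (-1, 3): (-1, -5) → (-2, -2); (2, 2) → (1, 5); (1, 3) → (0, 6); (2, 3) → (1, 6)
T2 reflect across x = 0: (-2, -2) → (2, -2); (1, 5) → (-1, 5); (0, 6) → (0, 6); (1, 6) → (-1, 6)
T3 scale by (2, 3/2): (2, -2) → (4, -3); (-1, 5) → (-2, 15/2); (0, 6) → (0, 9); (-1, 6) → (-2, 9)
T4 reflect across y = 0: (4, -3) → (4, 3); (-2, 15/2) → (-2, -15/2); (0, 9) → (0, -9); (-2, 9) → (-2, -9)

image vertices: (4, 3), (-2, -15/2), (0, -9), (-2, -9)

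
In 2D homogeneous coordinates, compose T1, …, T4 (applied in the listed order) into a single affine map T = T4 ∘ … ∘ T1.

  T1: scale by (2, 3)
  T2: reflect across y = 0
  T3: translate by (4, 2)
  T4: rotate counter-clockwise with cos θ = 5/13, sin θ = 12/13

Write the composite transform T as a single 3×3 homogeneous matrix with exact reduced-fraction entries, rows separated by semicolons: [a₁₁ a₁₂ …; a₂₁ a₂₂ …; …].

T1 = [2 0 0; 0 3 0; 0 0 1]
T2·T1 = [2 0 0; 0 -3 0; 0 0 1]
T3·…·T1 = [2 0 4; 0 -3 2; 0 0 1]
T4·…·T1 = [10/13 36/13 -4/13; 24/13 -15/13 58/13; 0 0 1]

T = [10/13 36/13 -4/13; 24/13 -15/13 58/13; 0 0 1]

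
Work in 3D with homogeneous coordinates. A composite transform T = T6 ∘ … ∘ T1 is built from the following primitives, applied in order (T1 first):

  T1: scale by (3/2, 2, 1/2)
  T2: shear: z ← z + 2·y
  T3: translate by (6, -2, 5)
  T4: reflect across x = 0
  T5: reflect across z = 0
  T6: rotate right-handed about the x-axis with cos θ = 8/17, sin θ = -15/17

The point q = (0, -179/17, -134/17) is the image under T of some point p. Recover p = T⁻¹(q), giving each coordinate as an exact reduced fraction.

T1 = [3/2 0 0 0; 0 2 0 0; 0 0 1/2 0; 0 0 0 1]
T2·T1 = [3/2 0 0 0; 0 2 0 0; 0 4 1/2 0; 0 0 0 1]
T3·…·T1 = [3/2 0 0 6; 0 2 0 -2; 0 4 1/2 5; 0 0 0 1]
T4·…·T1 = [-3/2 0 0 -6; 0 2 0 -2; 0 4 1/2 5; 0 0 0 1]
T5·…·T1 = [-3/2 0 0 -6; 0 2 0 -2; 0 -4 -1/2 -5; 0 0 0 1]
T6·…·T1 = [-3/2 0 0 -6; 0 -44/17 -15/34 -91/17; 0 -62/17 -4/17 -10/17; 0 0 0 1]
det M = 3/2; M⁻¹ = [-2/3 0 0 -4; 0 4/17 -15/34 1; 0 -62/17 44/17 -18; 0 0 0 1]
M⁻¹ · (0, -179/17, -134/17)ᵀ = (-4, 2, 0)ᵀ

p = (-4, 2, 0)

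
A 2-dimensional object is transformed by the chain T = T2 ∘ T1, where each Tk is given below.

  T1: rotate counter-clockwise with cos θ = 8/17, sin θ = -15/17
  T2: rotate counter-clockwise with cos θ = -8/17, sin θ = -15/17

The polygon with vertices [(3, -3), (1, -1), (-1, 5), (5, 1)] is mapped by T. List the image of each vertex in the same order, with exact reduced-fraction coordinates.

image vertices: (-3, 3), (-1, 1), (1, -5), (-5, -1)

T1 rotate counter-clockwise with cos θ = 8/17, sin θ = -15/17: (3, -3) → (-21/17, -69/17); (1, -1) → (-7/17, -23/17); (-1, 5) → (67/17, 55/17); (5, 1) → (55/17, -67/17)
T2 rotate counter-clockwise with cos θ = -8/17, sin θ = -15/17: (-21/17, -69/17) → (-3, 3); (-7/17, -23/17) → (-1, 1); (67/17, 55/17) → (1, -5); (55/17, -67/17) → (-5, -1)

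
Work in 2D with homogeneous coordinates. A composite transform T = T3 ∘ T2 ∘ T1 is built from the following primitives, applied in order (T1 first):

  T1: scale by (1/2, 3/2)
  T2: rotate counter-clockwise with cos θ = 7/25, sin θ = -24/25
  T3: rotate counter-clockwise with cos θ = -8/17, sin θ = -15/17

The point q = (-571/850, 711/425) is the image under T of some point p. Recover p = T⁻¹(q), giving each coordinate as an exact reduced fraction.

p = (2, -1)

T1 = [1/2 0 0; 0 3/2 0; 0 0 1]
T2·T1 = [7/50 36/25 0; -12/25 21/50 0; 0 0 1]
T3·…·T1 = [-208/425 -261/850 0; 87/850 -624/425 0; 0 0 1]
det M = 3/4; M⁻¹ = [-832/425 174/425 0; -58/425 -832/1275 0; 0 0 1]
M⁻¹ · (-571/850, 711/425)ᵀ = (2, -1)ᵀ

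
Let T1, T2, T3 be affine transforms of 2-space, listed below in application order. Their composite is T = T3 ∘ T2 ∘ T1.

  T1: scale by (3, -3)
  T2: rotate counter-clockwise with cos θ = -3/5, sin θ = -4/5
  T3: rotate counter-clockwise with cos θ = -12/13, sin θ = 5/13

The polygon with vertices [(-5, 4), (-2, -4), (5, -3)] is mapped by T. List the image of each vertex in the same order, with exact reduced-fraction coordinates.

T1 scale by (3, -3): (-5, 4) → (-15, -12); (-2, -4) → (-6, 12); (5, -3) → (15, 9)
T2 rotate counter-clockwise with cos θ = -3/5, sin θ = -4/5: (-15, -12) → (-3/5, 96/5); (-6, 12) → (66/5, -12/5); (15, 9) → (-9/5, -87/5)
T3 rotate counter-clockwise with cos θ = -12/13, sin θ = 5/13: (-3/5, 96/5) → (-444/65, -1167/65); (66/5, -12/5) → (-732/65, 474/65); (-9/5, -87/5) → (543/65, 999/65)

image vertices: (-444/65, -1167/65), (-732/65, 474/65), (543/65, 999/65)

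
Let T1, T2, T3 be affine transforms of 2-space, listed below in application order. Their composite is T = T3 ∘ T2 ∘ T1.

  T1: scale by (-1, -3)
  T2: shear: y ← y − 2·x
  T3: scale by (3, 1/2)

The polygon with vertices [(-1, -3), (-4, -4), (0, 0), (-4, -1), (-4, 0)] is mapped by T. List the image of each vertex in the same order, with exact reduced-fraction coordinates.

image vertices: (3, 7/2), (12, 2), (0, 0), (12, -5/2), (12, -4)

T1 scale by (-1, -3): (-1, -3) → (1, 9); (-4, -4) → (4, 12); (0, 0) → (0, 0); (-4, -1) → (4, 3); (-4, 0) → (4, 0)
T2 shear: y ← y − 2·x: (1, 9) → (1, 7); (4, 12) → (4, 4); (0, 0) → (0, 0); (4, 3) → (4, -5); (4, 0) → (4, -8)
T3 scale by (3, 1/2): (1, 7) → (3, 7/2); (4, 4) → (12, 2); (0, 0) → (0, 0); (4, -5) → (12, -5/2); (4, -8) → (12, -4)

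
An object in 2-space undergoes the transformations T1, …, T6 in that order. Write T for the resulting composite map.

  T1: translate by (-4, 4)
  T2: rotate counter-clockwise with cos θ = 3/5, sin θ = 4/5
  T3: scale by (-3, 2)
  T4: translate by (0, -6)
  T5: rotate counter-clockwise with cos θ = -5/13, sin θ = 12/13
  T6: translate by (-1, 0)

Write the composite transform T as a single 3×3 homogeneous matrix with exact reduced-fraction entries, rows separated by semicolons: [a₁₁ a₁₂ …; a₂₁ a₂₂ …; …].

T = [-51/65 -132/65 -29/65; -148/65 114/65 1198/65; 0 0 1]

T1 = [1 0 -4; 0 1 4; 0 0 1]
T2·T1 = [3/5 -4/5 -28/5; 4/5 3/5 -4/5; 0 0 1]
T3·…·T1 = [-9/5 12/5 84/5; 8/5 6/5 -8/5; 0 0 1]
T4·…·T1 = [-9/5 12/5 84/5; 8/5 6/5 -38/5; 0 0 1]
T5·…·T1 = [-51/65 -132/65 36/65; -148/65 114/65 1198/65; 0 0 1]
T6·…·T1 = [-51/65 -132/65 -29/65; -148/65 114/65 1198/65; 0 0 1]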